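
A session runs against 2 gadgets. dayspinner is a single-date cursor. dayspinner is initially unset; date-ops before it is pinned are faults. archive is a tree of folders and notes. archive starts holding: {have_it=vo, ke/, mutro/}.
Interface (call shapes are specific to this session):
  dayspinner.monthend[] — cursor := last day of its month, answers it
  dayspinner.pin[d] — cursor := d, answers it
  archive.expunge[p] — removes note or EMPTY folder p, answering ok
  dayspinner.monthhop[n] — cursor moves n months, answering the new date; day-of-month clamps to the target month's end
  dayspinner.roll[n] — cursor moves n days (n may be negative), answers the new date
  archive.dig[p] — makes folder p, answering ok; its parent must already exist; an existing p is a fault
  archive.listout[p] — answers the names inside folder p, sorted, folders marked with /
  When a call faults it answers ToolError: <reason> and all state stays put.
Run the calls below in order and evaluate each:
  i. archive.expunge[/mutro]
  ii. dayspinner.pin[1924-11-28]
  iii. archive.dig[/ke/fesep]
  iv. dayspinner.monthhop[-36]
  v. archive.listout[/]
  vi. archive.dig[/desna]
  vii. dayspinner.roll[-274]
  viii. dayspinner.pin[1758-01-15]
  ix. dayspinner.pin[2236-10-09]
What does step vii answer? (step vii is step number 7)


==> expunge(p=/mutro)
<== ok
==> pin(d=1924-11-28)
<== 1924-11-28
==> dig(p=/ke/fesep)
<== ok
==> monthhop(n=-36)
<== 1921-11-28
==> listout(p=/)
<== [have_it, ke/]
==> dig(p=/desna)
<== ok
==> roll(n=-274)
<== 1921-02-27
==> pin(d=1758-01-15)
<== 1758-01-15
==> pin(d=2236-10-09)
<== 2236-10-09

Answer: 1921-02-27


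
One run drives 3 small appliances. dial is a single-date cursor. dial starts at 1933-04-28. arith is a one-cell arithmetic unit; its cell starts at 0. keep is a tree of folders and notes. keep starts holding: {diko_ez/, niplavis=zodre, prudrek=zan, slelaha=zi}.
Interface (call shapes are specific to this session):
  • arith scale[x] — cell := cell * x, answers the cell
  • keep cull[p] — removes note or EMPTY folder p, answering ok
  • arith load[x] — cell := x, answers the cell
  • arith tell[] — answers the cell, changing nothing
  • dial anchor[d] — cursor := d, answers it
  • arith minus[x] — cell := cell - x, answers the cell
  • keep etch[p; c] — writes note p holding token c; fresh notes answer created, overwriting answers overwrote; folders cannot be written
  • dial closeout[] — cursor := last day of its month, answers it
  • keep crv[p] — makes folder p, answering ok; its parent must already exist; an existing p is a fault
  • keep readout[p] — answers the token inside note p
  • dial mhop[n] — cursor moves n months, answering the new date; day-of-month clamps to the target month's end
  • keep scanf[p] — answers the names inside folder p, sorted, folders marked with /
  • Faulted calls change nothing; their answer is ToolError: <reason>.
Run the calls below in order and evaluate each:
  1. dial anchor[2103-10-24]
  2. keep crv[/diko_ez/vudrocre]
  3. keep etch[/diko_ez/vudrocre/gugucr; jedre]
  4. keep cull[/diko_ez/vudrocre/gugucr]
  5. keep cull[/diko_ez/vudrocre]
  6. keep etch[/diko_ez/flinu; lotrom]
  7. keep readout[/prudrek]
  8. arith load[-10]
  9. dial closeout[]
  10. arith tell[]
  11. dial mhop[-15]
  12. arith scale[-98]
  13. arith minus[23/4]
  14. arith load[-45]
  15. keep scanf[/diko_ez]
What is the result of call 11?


Calling dial anchor on d: 2103-10-24: 2103-10-24.
I run keep crv on p: /diko_ez/vudrocre, and observe ok.
I invoke keep etch on p: /diko_ez/vudrocre/gugucr, c: jedre, and see created.
Then keep cull on p: /diko_ez/vudrocre/gugucr, which returns ok.
Invoking keep cull on p: /diko_ez/vudrocre, — result: ok.
Invoking keep etch on p: /diko_ez/flinu, c: lotrom: created.
I try keep readout on p: /prudrek, which returns zan.
Using arith load on x: -10, which returns -10.
I run dial closeout(), which returns 2103-10-31.
Now I run arith tell(), yielding -10.
Invoking dial mhop on n: -15, — result: 2102-07-31.
I use arith scale on x: -98, and observe 980.
I use arith minus on x: 23/4, giving 3897/4.
I try arith load on x: -45, and get -45.
Using keep scanf on p: /diko_ez, giving [flinu].

Answer: 2102-07-31


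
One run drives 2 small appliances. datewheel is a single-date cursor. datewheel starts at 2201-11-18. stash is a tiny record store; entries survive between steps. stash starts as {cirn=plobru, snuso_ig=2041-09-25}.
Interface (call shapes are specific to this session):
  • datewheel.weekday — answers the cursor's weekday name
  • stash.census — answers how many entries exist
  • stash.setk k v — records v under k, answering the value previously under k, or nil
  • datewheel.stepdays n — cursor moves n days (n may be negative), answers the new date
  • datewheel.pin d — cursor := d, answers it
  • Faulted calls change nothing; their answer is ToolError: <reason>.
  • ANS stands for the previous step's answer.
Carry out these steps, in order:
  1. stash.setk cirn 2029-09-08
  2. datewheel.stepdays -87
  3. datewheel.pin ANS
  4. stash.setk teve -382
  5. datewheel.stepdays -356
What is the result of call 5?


Answer: 2200-09-01

Derivation:
I use setk(k=cirn, v=2029-09-08), — result: plobru.
Now I run stepdays(n=-87), yielding 2201-08-23.
Then pin(d=ANS), — result: 2201-08-23.
I try setk(k=teve, v=-382), — result: nil.
I invoke stepdays(n=-356), and get 2200-09-01.


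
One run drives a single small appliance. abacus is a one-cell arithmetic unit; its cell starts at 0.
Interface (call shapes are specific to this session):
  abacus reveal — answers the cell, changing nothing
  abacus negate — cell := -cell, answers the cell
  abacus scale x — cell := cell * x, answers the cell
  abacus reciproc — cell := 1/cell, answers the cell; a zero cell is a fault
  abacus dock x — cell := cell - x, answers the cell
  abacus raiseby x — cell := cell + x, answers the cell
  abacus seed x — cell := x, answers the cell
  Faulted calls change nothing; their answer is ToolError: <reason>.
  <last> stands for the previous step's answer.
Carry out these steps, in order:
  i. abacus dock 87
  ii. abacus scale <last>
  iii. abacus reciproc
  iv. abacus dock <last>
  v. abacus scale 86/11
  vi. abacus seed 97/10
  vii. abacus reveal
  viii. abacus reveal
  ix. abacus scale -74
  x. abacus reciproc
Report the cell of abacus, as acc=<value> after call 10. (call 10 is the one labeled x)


Answer: acc=-5/3589

Derivation:
~$ abacus dock x=87
= -87
~$ abacus scale x=<last>
= 7569
~$ abacus reciproc
= 1/7569
~$ abacus dock x=<last>
= 0
~$ abacus scale x=86/11
= 0
~$ abacus seed x=97/10
= 97/10
~$ abacus reveal
= 97/10
~$ abacus reveal
= 97/10
~$ abacus scale x=-74
= -3589/5
~$ abacus reciproc
= -5/3589


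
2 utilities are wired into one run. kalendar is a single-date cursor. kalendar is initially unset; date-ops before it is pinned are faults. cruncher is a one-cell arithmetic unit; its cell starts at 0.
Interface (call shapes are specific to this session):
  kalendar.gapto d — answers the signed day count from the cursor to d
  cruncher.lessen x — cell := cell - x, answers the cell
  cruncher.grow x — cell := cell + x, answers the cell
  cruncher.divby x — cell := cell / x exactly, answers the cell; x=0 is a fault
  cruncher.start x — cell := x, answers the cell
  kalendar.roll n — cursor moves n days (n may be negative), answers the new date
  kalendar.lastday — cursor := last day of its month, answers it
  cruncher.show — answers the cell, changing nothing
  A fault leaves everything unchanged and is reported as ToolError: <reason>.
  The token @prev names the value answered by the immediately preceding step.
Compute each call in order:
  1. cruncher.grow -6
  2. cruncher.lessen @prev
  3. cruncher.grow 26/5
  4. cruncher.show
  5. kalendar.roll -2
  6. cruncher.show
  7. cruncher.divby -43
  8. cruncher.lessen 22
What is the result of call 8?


Answer: -4756/215

Derivation:
# 1. cruncher.grow(-6) => -6
# 2. cruncher.lessen(@prev) => 0
# 3. cruncher.grow(26/5) => 26/5
# 4. cruncher.show() => 26/5
# 5. kalendar.roll(-2) => ToolError: no date set
# 6. cruncher.show() => 26/5
# 7. cruncher.divby(-43) => -26/215
# 8. cruncher.lessen(22) => -4756/215


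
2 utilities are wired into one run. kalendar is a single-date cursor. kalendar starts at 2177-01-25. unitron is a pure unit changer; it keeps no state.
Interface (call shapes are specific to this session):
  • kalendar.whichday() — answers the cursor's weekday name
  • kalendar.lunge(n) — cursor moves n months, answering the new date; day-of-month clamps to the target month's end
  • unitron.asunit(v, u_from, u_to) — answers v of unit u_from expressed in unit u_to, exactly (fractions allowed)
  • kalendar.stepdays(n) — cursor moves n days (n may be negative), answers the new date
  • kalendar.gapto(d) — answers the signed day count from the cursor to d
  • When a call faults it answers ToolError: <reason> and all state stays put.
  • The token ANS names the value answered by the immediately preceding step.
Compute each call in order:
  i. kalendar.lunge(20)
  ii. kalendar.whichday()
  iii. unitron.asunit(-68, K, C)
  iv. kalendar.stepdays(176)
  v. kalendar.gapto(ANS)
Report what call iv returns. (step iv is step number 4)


Answer: 2179-03-20

Derivation:
Do: kalendar.lunge[n=20]
See: 2178-09-25
Do: kalendar.whichday[]
See: Friday
Do: unitron.asunit[v=-68; u_from=K; u_to=C]
See: -6823/20
Do: kalendar.stepdays[n=176]
See: 2179-03-20
Do: kalendar.gapto[d=ANS]
See: 0


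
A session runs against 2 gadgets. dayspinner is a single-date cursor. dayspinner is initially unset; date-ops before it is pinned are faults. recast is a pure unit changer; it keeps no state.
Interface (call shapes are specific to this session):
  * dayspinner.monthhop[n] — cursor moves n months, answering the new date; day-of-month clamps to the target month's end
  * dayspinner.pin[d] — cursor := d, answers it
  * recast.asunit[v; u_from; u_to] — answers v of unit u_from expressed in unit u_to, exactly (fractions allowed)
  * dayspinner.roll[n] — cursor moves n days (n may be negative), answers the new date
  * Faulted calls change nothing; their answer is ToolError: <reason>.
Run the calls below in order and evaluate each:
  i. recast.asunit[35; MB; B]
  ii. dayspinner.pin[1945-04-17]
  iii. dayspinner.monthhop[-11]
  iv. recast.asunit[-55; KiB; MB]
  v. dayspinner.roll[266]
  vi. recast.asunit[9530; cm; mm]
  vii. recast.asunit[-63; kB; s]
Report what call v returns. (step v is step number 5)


Do: recast.asunit[v: 35; u_from: MB; u_to: B]
See: 35000000
Do: dayspinner.pin[d: 1945-04-17]
See: 1945-04-17
Do: dayspinner.monthhop[n: -11]
See: 1944-05-17
Do: recast.asunit[v: -55; u_from: KiB; u_to: MB]
See: -176/3125
Do: dayspinner.roll[n: 266]
See: 1945-02-07
Do: recast.asunit[v: 9530; u_from: cm; u_to: mm]
See: 95300
Do: recast.asunit[v: -63; u_from: kB; u_to: s]
See: ToolError: incompatible units

Answer: 1945-02-07


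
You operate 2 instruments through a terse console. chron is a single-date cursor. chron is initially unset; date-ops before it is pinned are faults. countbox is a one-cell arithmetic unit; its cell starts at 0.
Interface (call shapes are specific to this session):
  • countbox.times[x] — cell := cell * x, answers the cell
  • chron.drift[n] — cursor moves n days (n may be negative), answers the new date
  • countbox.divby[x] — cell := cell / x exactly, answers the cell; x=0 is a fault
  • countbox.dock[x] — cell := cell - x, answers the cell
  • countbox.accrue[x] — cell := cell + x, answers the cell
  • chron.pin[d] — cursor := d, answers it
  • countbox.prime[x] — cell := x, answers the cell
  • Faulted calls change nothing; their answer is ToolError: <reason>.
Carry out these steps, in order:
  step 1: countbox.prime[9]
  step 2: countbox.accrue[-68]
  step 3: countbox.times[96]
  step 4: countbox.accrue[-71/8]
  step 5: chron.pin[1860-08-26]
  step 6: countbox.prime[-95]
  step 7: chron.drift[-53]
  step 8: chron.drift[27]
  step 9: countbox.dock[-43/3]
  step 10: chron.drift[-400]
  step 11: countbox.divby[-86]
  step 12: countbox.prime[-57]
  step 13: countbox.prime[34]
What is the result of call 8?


! prime(x=9) => 9
! accrue(x=-68) => -59
! times(x=96) => -5664
! accrue(x=-71/8) => -45383/8
! pin(d=1860-08-26) => 1860-08-26
! prime(x=-95) => -95
! drift(n=-53) => 1860-07-04
! drift(n=27) => 1860-07-31
! dock(x=-43/3) => -242/3
! drift(n=-400) => 1859-06-27
! divby(x=-86) => 121/129
! prime(x=-57) => -57
! prime(x=34) => 34

Answer: 1860-07-31


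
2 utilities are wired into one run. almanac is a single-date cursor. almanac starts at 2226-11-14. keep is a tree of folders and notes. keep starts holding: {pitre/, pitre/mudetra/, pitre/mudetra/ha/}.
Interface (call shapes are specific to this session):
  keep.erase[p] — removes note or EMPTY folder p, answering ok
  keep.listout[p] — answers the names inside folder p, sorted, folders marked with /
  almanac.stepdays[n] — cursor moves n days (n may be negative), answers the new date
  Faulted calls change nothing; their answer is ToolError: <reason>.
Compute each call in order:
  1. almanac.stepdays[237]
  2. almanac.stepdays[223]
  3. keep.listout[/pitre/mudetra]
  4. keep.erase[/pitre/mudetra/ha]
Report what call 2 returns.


! 1. stepdays(n=237) : 2227-07-09
! 2. stepdays(n=223) : 2228-02-17
! 3. listout(p=/pitre/mudetra) : [ha/]
! 4. erase(p=/pitre/mudetra/ha) : ok

Answer: 2228-02-17


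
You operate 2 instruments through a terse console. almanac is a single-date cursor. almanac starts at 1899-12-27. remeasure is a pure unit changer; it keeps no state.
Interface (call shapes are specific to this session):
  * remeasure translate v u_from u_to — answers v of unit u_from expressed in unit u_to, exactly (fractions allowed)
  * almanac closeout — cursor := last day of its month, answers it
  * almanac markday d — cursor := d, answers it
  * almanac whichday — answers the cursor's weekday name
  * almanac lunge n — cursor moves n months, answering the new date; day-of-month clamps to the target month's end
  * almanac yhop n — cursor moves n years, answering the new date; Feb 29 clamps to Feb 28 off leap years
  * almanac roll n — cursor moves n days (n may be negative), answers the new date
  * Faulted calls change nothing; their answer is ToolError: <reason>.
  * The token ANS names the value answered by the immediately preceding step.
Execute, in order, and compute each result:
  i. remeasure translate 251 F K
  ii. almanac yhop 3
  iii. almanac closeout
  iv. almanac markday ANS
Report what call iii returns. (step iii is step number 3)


Answer: 1902-12-31

Derivation:
I try remeasure translate using v: 251, u_from: F, u_to: K, and get 23689/60.
I try almanac yhop using n: 3, → 1902-12-27.
Invoking almanac closeout, which returns 1902-12-31.
I call almanac markday using d: ANS, yielding 1902-12-31.


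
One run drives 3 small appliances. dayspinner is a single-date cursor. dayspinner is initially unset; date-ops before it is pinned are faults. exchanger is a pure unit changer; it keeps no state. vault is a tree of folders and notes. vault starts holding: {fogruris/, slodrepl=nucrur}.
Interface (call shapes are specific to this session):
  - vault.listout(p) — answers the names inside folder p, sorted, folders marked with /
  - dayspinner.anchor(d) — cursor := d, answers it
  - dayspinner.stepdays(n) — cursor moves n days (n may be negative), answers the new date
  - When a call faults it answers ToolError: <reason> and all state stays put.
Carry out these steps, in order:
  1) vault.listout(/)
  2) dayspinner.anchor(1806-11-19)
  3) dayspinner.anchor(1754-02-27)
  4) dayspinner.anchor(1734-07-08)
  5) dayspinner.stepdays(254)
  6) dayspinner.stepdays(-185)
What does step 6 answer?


·→ listout(p→/)
·← [fogruris/, slodrepl]
·→ anchor(d→1806-11-19)
·← 1806-11-19
·→ anchor(d→1754-02-27)
·← 1754-02-27
·→ anchor(d→1734-07-08)
·← 1734-07-08
·→ stepdays(n→254)
·← 1735-03-19
·→ stepdays(n→-185)
·← 1734-09-15

Answer: 1734-09-15


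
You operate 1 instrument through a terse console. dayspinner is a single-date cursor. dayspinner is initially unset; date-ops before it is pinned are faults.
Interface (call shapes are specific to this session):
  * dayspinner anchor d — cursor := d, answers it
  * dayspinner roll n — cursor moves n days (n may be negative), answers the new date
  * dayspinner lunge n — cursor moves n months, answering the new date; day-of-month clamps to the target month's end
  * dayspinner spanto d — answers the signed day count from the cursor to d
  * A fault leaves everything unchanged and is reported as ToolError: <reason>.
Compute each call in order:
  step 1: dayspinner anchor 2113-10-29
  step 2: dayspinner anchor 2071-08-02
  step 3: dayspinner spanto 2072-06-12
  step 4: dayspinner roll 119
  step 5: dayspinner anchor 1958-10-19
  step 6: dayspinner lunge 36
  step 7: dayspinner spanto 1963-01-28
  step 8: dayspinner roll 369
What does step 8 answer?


CALL dayspinner anchor[d=2113-10-29]
RET  2113-10-29
CALL dayspinner anchor[d=2071-08-02]
RET  2071-08-02
CALL dayspinner spanto[d=2072-06-12]
RET  315
CALL dayspinner roll[n=119]
RET  2071-11-29
CALL dayspinner anchor[d=1958-10-19]
RET  1958-10-19
CALL dayspinner lunge[n=36]
RET  1961-10-19
CALL dayspinner spanto[d=1963-01-28]
RET  466
CALL dayspinner roll[n=369]
RET  1962-10-23

Answer: 1962-10-23


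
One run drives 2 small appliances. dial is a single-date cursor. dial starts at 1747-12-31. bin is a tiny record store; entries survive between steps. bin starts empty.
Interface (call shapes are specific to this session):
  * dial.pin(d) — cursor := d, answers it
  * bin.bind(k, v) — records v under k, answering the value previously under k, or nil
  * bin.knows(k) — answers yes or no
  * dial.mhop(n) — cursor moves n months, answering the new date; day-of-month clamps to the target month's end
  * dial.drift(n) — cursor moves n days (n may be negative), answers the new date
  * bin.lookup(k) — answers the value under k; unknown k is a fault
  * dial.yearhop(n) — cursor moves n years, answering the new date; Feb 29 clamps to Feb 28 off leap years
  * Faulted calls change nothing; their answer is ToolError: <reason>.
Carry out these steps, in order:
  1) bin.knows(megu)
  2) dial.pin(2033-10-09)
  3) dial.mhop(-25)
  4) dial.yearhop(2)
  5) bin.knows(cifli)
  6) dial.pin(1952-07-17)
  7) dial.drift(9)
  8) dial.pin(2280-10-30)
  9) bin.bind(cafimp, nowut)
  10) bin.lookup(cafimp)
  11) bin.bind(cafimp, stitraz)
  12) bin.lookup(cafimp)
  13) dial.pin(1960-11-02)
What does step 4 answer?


Answer: 2033-09-09

Derivation:
> knows megu
[out] no
> pin 2033-10-09
[out] 2033-10-09
> mhop -25
[out] 2031-09-09
> yearhop 2
[out] 2033-09-09
> knows cifli
[out] no
> pin 1952-07-17
[out] 1952-07-17
> drift 9
[out] 1952-07-26
> pin 2280-10-30
[out] 2280-10-30
> bind cafimp nowut
[out] nil
> lookup cafimp
[out] nowut
> bind cafimp stitraz
[out] nowut
> lookup cafimp
[out] stitraz
> pin 1960-11-02
[out] 1960-11-02


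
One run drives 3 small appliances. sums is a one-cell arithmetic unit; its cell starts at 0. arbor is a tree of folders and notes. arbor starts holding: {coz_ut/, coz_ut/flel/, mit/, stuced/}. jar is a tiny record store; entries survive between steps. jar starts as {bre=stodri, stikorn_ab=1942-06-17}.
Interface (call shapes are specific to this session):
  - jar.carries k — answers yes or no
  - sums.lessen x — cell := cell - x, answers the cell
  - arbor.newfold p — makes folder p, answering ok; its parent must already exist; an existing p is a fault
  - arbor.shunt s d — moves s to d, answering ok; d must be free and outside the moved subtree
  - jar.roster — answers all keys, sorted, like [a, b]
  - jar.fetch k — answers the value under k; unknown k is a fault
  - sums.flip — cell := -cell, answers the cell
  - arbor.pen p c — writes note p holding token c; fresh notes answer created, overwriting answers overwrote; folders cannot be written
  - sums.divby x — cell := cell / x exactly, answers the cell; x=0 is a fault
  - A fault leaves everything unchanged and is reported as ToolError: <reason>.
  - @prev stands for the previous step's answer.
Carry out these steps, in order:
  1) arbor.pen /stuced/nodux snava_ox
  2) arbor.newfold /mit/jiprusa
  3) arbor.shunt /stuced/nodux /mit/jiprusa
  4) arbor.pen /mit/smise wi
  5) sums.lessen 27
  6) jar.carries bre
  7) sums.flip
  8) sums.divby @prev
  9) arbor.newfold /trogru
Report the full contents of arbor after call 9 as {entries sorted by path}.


% 1. arbor.pen(/stuced/nodux, snava_ox) == created
% 2. arbor.newfold(/mit/jiprusa) == ok
% 3. arbor.shunt(/stuced/nodux, /mit/jiprusa) == ToolError: exists
% 4. arbor.pen(/mit/smise, wi) == created
% 5. sums.lessen(27) == -27
% 6. jar.carries(bre) == yes
% 7. sums.flip() == 27
% 8. sums.divby(@prev) == 1
% 9. arbor.newfold(/trogru) == ok

Answer: {coz_ut/, coz_ut/flel/, mit/, mit/jiprusa/, mit/smise=wi, stuced/, stuced/nodux=snava_ox, trogru/}


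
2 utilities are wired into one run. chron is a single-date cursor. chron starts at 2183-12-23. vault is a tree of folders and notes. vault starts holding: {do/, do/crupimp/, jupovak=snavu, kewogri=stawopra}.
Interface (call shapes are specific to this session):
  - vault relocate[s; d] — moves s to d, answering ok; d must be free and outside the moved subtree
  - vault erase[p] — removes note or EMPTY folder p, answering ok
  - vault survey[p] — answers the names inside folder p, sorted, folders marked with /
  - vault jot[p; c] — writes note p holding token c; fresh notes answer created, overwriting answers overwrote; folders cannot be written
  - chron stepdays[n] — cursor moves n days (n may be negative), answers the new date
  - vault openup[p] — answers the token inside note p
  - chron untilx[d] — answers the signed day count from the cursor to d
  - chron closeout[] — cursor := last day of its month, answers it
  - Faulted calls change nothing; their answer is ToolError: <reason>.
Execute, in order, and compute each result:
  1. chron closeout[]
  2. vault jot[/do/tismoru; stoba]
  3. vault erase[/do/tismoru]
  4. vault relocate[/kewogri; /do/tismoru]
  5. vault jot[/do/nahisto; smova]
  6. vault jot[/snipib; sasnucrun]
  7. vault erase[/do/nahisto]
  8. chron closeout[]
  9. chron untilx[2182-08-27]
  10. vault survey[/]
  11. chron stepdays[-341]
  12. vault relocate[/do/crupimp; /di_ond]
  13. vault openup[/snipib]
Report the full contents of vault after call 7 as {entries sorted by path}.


Act: chron closeout[]
Obs: 2183-12-31
Act: vault jot[p='/do/tismoru'; c='stoba']
Obs: created
Act: vault erase[p='/do/tismoru']
Obs: ok
Act: vault relocate[s='/kewogri'; d='/do/tismoru']
Obs: ok
Act: vault jot[p='/do/nahisto'; c='smova']
Obs: created
Act: vault jot[p='/snipib'; c='sasnucrun']
Obs: created
Act: vault erase[p='/do/nahisto']
Obs: ok
Act: chron closeout[]
Obs: 2183-12-31
Act: chron untilx[d='2182-08-27']
Obs: -491
Act: vault survey[p='/']
Obs: [do/, jupovak, snipib]
Act: chron stepdays[n='-341']
Obs: 2183-01-24
Act: vault relocate[s='/do/crupimp'; d='/di_ond']
Obs: ok
Act: vault openup[p='/snipib']
Obs: sasnucrun

Answer: {do/, do/crupimp/, do/tismoru=stawopra, jupovak=snavu, snipib=sasnucrun}


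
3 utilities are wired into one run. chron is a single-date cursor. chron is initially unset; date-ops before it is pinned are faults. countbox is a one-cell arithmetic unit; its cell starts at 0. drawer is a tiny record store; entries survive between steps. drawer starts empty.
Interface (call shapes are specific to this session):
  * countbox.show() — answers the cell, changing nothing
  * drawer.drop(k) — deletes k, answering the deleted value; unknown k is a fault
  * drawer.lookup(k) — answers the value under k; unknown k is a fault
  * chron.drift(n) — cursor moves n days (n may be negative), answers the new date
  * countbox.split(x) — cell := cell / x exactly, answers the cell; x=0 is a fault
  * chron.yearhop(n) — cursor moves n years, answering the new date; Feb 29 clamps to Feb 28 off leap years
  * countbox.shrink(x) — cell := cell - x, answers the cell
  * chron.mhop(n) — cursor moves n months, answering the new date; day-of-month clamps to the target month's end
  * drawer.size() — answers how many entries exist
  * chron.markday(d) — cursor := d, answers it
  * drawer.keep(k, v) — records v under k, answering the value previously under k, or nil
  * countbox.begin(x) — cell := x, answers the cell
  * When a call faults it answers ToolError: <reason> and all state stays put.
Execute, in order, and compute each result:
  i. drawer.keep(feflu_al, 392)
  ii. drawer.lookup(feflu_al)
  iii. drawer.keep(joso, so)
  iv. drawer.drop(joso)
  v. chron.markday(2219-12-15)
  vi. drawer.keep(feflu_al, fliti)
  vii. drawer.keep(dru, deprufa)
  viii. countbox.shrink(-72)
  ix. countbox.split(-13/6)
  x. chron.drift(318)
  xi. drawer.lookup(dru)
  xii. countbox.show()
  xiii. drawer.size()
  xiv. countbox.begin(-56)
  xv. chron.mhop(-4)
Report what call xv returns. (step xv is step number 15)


Answer: 2220-06-28

Derivation:
I run drawer.keep on k: feflu_al, v: 392, → nil.
Calling drawer.lookup on k: feflu_al, yielding 392.
Invoking drawer.keep on k: joso, v: so, — result: nil.
I run drawer.drop on k: joso, and observe so.
I run chron.markday on d: 2219-12-15, and get 2219-12-15.
I invoke drawer.keep on k: feflu_al, v: fliti, — result: 392.
I use drawer.keep on k: dru, v: deprufa, and observe nil.
Calling countbox.shrink on x: -72, giving 72.
I invoke countbox.split on x: -13/6, → -432/13.
I use chron.drift on n: 318, — result: 2220-10-28.
I call drawer.lookup on k: dru: deprufa.
Calling countbox.show(), — result: -432/13.
Then drawer.size: 2.
I invoke countbox.begin on x: -56, → -56.
Invoking chron.mhop on n: -4, and get 2220-06-28.


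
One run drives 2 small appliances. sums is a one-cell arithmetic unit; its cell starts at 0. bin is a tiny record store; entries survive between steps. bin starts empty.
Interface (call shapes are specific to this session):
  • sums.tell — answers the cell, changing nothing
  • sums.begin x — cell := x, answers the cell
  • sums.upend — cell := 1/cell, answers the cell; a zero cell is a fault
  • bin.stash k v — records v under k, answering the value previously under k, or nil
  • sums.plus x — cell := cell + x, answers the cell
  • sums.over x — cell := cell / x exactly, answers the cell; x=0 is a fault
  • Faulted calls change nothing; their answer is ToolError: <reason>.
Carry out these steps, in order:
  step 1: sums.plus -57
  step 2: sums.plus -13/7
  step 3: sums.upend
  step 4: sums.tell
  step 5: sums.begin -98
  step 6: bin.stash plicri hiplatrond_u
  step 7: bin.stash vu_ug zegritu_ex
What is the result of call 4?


Answer: -7/412

Derivation:
% 1. plus(x=-57) : -57
% 2. plus(x=-13/7) : -412/7
% 3. upend() : -7/412
% 4. tell() : -7/412
% 5. begin(x=-98) : -98
% 6. stash(k=plicri, v=hiplatrond_u) : nil
% 7. stash(k=vu_ug, v=zegritu_ex) : nil


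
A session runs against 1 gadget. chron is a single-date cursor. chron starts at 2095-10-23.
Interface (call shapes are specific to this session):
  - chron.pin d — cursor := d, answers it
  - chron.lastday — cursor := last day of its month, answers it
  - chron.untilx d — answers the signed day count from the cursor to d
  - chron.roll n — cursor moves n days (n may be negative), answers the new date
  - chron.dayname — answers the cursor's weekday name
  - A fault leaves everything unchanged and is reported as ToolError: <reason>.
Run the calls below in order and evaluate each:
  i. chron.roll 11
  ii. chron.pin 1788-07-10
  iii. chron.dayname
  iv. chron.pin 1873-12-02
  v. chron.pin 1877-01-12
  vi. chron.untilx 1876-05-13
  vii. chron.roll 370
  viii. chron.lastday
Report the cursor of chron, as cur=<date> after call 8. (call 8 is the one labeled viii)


Step: chron.roll[n='11']
Result: 2095-11-03
Step: chron.pin[d='1788-07-10']
Result: 1788-07-10
Step: chron.dayname[]
Result: Thursday
Step: chron.pin[d='1873-12-02']
Result: 1873-12-02
Step: chron.pin[d='1877-01-12']
Result: 1877-01-12
Step: chron.untilx[d='1876-05-13']
Result: -244
Step: chron.roll[n='370']
Result: 1878-01-17
Step: chron.lastday[]
Result: 1878-01-31

Answer: cur=1878-01-31


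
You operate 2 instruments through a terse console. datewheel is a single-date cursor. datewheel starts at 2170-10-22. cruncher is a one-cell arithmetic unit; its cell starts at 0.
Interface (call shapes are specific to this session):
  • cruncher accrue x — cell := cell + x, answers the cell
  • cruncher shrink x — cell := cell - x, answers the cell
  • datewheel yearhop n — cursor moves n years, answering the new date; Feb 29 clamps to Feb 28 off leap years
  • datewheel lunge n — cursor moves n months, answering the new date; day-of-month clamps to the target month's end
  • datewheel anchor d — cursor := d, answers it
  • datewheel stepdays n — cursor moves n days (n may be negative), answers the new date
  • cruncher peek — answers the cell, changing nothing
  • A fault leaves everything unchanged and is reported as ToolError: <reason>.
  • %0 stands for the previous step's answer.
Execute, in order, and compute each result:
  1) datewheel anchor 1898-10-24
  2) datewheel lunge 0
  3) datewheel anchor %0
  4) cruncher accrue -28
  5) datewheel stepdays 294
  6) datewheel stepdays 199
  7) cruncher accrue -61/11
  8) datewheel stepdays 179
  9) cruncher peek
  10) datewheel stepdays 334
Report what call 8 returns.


Now I run datewheel anchor passing d→1898-10-24, → 1898-10-24.
I invoke datewheel lunge passing n→0, — result: 1898-10-24.
I use datewheel anchor passing d→%0, — result: 1898-10-24.
Next I call cruncher accrue passing x→-28, and see -28.
I try datewheel stepdays passing n→294, and get 1899-08-14.
Invoking datewheel stepdays passing n→199, and get 1900-03-01.
I run cruncher accrue passing x→-61/11, and observe -369/11.
I invoke datewheel stepdays passing n→179, and observe 1900-08-27.
Then cruncher peek(), and observe -369/11.
Next I call datewheel stepdays passing n→334, and see 1901-07-27.

Answer: 1900-08-27


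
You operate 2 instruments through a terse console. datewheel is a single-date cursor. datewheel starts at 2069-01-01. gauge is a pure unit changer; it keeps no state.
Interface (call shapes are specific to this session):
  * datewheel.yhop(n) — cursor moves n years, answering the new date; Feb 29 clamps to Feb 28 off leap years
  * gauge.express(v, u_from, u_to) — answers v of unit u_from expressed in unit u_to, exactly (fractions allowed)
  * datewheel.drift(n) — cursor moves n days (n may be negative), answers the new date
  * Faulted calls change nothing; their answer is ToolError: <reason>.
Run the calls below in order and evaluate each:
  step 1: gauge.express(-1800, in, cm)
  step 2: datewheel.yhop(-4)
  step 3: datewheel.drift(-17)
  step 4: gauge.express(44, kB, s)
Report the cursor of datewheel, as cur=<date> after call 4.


Do: gauge.express[v: -1800; u_from: in; u_to: cm]
See: -4572
Do: datewheel.yhop[n: -4]
See: 2065-01-01
Do: datewheel.drift[n: -17]
See: 2064-12-15
Do: gauge.express[v: 44; u_from: kB; u_to: s]
See: ToolError: incompatible units

Answer: cur=2064-12-15


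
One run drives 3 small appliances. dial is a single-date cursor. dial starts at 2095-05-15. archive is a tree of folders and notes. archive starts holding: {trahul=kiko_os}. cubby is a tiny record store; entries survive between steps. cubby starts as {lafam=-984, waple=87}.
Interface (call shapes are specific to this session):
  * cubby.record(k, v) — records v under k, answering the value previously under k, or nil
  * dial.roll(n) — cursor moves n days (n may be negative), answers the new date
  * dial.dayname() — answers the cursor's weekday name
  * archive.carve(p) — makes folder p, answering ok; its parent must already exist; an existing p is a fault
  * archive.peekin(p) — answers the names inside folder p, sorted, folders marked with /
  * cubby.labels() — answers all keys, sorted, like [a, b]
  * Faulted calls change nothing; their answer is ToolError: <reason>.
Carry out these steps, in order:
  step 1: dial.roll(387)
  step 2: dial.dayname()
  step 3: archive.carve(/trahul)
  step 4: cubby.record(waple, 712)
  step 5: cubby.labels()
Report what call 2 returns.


>>> dial.roll n='387'
[out] 2096-06-05
>>> dial.dayname
[out] Tuesday
>>> archive.carve p='/trahul'
[out] ToolError: exists
>>> cubby.record k='waple' v='712'
[out] 87
>>> cubby.labels
[out] [lafam, waple]

Answer: Tuesday


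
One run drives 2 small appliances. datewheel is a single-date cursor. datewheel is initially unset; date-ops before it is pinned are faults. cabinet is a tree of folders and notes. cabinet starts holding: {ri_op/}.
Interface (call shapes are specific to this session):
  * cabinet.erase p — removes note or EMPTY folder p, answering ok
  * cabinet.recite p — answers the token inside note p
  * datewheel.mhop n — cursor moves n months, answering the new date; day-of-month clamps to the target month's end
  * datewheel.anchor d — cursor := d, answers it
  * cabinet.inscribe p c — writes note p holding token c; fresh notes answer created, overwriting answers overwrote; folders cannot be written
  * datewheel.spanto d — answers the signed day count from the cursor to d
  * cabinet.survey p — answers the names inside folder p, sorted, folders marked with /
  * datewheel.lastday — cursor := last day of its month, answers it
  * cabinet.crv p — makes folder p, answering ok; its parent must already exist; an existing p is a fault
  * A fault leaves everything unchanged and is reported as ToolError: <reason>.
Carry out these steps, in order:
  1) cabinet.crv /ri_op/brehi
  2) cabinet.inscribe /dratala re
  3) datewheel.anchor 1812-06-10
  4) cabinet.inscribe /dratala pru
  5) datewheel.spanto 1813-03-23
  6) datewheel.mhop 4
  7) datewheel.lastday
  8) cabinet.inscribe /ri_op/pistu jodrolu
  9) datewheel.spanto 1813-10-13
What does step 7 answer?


Answer: 1812-10-31

Derivation:
Then crv passing p→/ri_op/brehi, and observe ok.
I call inscribe passing p→/dratala, c→re, and get created.
I try anchor passing d→1812-06-10, and observe 1812-06-10.
Next I call inscribe passing p→/dratala, c→pru, giving overwrote.
I call spanto passing d→1813-03-23, and see 286.
I run mhop passing n→4, and observe 1812-10-10.
Then lastday(), and get 1812-10-31.
Now I run inscribe passing p→/ri_op/pistu, c→jodrolu, which returns created.
I invoke spanto passing d→1813-10-13, — result: 347.


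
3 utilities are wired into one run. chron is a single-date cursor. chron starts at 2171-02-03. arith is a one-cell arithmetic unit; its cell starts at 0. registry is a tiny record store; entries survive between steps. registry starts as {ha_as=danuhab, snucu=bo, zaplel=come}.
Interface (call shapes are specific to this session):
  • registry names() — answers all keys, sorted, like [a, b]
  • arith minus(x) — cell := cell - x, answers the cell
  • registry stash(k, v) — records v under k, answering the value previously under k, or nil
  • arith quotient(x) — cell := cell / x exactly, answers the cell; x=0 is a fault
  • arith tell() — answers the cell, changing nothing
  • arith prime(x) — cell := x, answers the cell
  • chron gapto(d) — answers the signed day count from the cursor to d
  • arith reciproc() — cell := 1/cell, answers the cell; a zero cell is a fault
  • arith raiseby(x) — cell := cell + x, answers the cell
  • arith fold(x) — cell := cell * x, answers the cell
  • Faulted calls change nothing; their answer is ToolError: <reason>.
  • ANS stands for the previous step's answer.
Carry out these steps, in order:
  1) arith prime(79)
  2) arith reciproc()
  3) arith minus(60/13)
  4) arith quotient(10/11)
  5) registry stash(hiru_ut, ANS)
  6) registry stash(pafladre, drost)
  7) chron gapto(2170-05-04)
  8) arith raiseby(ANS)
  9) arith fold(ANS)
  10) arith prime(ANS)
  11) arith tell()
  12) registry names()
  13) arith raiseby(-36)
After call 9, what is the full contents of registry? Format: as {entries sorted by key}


CALL arith prime[x: 79]
RET  79
CALL arith reciproc[]
RET  1/79
CALL arith minus[x: 60/13]
RET  -4727/1027
CALL arith quotient[x: 10/11]
RET  -51997/10270
CALL registry stash[k: hiru_ut; v: ANS]
RET  nil
CALL registry stash[k: pafladre; v: drost]
RET  nil
CALL chron gapto[d: 2170-05-04]
RET  -275
CALL arith raiseby[x: ANS]
RET  -2876247/10270
CALL arith fold[x: ANS]
RET  8272796805009/105472900
CALL arith prime[x: ANS]
RET  8272796805009/105472900
CALL arith tell[]
RET  8272796805009/105472900
CALL registry names[]
RET  [ha_as, hiru_ut, pafladre, snucu, zaplel]
CALL arith raiseby[x: -36]
RET  8268999780609/105472900

Answer: {ha_as=danuhab, hiru_ut=-51997/10270, pafladre=drost, snucu=bo, zaplel=come}


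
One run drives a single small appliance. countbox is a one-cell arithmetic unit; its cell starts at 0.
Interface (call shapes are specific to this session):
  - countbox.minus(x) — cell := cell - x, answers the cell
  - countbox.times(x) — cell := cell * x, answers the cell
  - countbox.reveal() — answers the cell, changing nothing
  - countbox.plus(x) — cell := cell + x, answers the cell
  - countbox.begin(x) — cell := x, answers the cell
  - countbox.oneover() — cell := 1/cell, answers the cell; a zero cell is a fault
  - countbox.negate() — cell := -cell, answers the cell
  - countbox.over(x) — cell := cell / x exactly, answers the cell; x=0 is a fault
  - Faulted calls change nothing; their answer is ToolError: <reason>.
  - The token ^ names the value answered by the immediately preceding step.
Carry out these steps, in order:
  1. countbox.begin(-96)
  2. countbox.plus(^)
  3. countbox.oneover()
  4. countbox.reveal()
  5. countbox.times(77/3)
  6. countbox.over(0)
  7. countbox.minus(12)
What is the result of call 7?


Answer: -6989/576

Derivation:
! countbox.begin(x→-96) => -96
! countbox.plus(x→^) => -192
! countbox.oneover() => -1/192
! countbox.reveal() => -1/192
! countbox.times(x→77/3) => -77/576
! countbox.over(x→0) => ToolError: division by zero
! countbox.minus(x→12) => -6989/576


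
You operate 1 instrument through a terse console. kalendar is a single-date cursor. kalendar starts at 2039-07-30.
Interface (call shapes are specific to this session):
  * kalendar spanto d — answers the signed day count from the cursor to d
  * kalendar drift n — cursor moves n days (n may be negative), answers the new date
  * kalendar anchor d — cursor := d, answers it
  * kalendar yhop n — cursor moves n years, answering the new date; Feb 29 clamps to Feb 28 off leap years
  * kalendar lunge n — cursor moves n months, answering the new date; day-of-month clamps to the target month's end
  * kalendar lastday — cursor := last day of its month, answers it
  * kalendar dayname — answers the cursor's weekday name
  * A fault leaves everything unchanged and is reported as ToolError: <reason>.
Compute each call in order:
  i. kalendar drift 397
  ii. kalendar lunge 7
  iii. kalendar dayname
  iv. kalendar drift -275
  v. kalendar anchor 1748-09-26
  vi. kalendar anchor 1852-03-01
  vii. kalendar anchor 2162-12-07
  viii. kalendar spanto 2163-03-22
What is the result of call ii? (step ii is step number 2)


Answer: 2041-03-30

Derivation:
-> kalendar drift(n→397)
<- 2040-08-30
-> kalendar lunge(n→7)
<- 2041-03-30
-> kalendar dayname()
<- Saturday
-> kalendar drift(n→-275)
<- 2040-06-28
-> kalendar anchor(d→1748-09-26)
<- 1748-09-26
-> kalendar anchor(d→1852-03-01)
<- 1852-03-01
-> kalendar anchor(d→2162-12-07)
<- 2162-12-07
-> kalendar spanto(d→2163-03-22)
<- 105


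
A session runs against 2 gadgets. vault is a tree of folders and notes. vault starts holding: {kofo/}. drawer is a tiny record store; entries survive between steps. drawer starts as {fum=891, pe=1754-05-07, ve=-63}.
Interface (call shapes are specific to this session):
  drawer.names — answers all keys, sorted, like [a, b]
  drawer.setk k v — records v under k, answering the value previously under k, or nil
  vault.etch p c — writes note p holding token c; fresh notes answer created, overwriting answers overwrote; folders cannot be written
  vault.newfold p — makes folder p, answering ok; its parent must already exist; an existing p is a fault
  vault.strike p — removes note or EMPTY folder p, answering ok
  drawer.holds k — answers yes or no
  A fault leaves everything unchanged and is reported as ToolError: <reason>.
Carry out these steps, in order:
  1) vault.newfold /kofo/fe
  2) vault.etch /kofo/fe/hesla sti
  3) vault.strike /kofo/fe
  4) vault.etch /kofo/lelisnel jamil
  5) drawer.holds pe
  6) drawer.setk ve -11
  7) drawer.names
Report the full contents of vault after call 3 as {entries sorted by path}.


==> vault.newfold(p→/kofo/fe)
<== ok
==> vault.etch(p→/kofo/fe/hesla, c→sti)
<== created
==> vault.strike(p→/kofo/fe)
<== ToolError: not empty
==> vault.etch(p→/kofo/lelisnel, c→jamil)
<== created
==> drawer.holds(k→pe)
<== yes
==> drawer.setk(k→ve, v→-11)
<== -63
==> drawer.names()
<== [fum, pe, ve]

Answer: {kofo/, kofo/fe/, kofo/fe/hesla=sti}
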